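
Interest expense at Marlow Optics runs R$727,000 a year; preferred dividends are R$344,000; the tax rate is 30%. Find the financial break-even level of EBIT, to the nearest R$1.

Grossing the preferred dividend up to pre-tax terms: R$344,000 / (1 − 0.30) = R$491,428.57.
EPS = 0 when EBIT covers interest plus the pre-tax preferred burden: R$727,000 + R$491,428.57 = R$1,218,428.57.

R$1,218,429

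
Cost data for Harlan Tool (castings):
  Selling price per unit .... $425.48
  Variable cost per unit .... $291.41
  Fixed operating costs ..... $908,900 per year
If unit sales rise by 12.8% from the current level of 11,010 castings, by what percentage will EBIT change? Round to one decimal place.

+33.3%

Contribution at this volume is 11,010 × $134.07 = $1,476,110.70.
Subtracting fixed costs: EBIT = $1,476,110.70 − $908,900 = $567,210.70.
Degree of operating leverage = $1,476,110.70 / $567,210.70 = 2.6024.
%ΔEBIT = DOL × %ΔSales = 2.6024 × +12.8% = +33.3%.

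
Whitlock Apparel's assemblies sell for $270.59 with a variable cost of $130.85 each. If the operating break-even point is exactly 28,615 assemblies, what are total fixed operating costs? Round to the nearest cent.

$3,998,660.10

Contribution margin per unit = $270.59 − $130.85 = $139.74.
Since BE = FC / CM, FC = 28,615 × $139.74 = $3,998,660.10.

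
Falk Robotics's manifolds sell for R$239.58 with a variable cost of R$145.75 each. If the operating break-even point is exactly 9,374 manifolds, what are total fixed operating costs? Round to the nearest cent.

Contribution margin per unit = R$239.58 − R$145.75 = R$93.83.
Fixed costs = break-even units × CM = 9,374 × R$93.83 = R$879,562.42.

R$879,562.42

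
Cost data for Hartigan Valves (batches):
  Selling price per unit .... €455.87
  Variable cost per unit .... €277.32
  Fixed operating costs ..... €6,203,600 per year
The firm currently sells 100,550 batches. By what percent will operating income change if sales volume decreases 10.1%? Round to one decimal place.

At 100,550 units, contribution = 100,550 × €178.55 = €17,953,202.50.
EBIT = €17,953,202.50 − €6,203,600 = €11,749,602.50.
Degree of operating leverage = €17,953,202.50 / €11,749,602.50 = 1.5280.
Operating income changes by 1.5280 × -10.1% = -15.4%.

-15.4%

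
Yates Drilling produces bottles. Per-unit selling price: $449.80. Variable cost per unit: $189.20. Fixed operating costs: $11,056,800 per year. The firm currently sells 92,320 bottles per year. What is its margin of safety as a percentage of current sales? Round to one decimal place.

Each unit contributes $449.80 − $189.20 = $260.60. Break-even units = $11,056,800 ÷ $260.60 = 42,428.24; break-even revenue = 42,428.24 × $449.80 = $19,084,223.48.
Actual sales revenue = 92,320 × $449.80 = $41,525,536.00.
Margin of safety = ($41,525,536.00 − $19,084,223.48) ÷ $41,525,536.00 = 54.0%.

54.0%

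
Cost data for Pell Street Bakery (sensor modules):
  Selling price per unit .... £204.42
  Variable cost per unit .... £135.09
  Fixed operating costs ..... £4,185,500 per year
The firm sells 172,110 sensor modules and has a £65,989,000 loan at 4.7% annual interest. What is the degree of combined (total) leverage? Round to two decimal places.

Contribution at this volume is 172,110 × £69.33 = £11,932,386.30.
EBIT = £11,932,386.30 − £4,185,500 = £7,746,886.30. Interest = £3,101,483.00.
DOL = £11,932,386.30 ÷ £7,746,886.30 = 1.5403; DFL = £7,746,886.30 ÷ £4,645,403.30 = 1.6676.
Combined leverage = 1.5403 × 1.6676 = 2.5686.

2.57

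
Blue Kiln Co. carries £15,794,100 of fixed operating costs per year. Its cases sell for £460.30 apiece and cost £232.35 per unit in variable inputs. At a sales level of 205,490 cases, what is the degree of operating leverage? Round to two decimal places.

1.51

Contribution at this volume is 205,490 × £227.95 = £46,841,445.50.
Operating income = contribution − fixed costs = £46,841,445.50 − £15,794,100 = £31,047,345.50.
DOL = contribution ÷ EBIT = £46,841,445.50 ÷ £31,047,345.50 = 1.5087.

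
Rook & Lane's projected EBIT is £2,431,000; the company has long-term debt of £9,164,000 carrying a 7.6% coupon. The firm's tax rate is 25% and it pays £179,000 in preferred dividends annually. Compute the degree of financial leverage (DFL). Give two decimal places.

Annual interest charges come to £696,464.00.
Pre-tax preferred-dividend burden = £179,000 ÷ (1 − 0.25) = £238,666.67.
DFL = EBIT ÷ [EBIT − I − D_p/(1−t)] = £2,431,000 ÷ [£2,431,000 − £696,464.00 − £238,666.67] = £2,431,000 ÷ £1,495,869.33 = 1.6251.

1.63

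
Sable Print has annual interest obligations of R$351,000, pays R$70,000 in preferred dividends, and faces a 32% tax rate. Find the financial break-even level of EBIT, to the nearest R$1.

Grossing the preferred dividend up to pre-tax terms: R$70,000 / (1 − 0.32) = R$102,941.18.
Financial break-even EBIT = interest + D_p ÷ (1 − t) = R$351,000 + R$102,941.18 = R$453,941.18.

R$453,941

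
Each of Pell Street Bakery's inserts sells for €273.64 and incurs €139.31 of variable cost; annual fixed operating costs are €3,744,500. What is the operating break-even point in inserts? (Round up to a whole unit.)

Each unit contributes €273.64 − €139.31 = €134.33.
Units to break even: €3,744,500 ÷ €134.33 = 27,875.38, rounded up to 27,876.

27,876 inserts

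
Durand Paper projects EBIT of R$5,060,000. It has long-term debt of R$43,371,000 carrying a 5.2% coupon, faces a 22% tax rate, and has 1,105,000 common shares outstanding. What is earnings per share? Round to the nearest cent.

Interest = R$2,255,292.00, so EBT = R$5,060,000 − R$2,255,292.00 = R$2,804,708.00.
After tax at 22%: net income = R$2,804,708.00 × 0.78 = R$2,187,672.24.
EPS = R$2,187,672.24 ÷ 1,105,000 = R$1.98.

R$1.98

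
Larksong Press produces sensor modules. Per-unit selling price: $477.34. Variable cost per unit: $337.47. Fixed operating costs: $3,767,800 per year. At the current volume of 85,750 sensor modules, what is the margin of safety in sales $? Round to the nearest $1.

Unit CM = price − variable cost = $477.34 − $337.47 = $139.87. Break-even units = $3,767,800 ÷ $139.87 = 26,937.87; break-even revenue = 26,937.87 × $477.34 = $12,858,523.29.
Actual sales revenue = 85,750 × $477.34 = $40,931,905.00.
Margin of safety = $40,931,905.00 − $12,858,523.29 = $28,073,382.

$28,073,382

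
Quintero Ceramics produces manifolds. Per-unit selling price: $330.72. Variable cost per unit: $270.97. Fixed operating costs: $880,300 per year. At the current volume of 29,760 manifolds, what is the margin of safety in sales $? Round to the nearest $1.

$4,969,711

Contribution margin per unit = $330.72 − $270.97 = $59.75. Break-even units = $880,300 ÷ $59.75 = 14,733.05; break-even revenue = 14,733.05 × $330.72 = $4,872,515.75.
Current sales = 29,760 × $330.72 = $9,842,227.20.
Margin of safety = $9,842,227.20 − $4,872,515.75 = $4,969,711.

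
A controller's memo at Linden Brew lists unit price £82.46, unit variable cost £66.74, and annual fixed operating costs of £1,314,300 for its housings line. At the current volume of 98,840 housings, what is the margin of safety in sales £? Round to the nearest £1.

£1,256,124

Each unit contributes £82.46 − £66.74 = £15.72. Break-even units = £1,314,300 ÷ £15.72 = 83,606.87; break-even revenue = 83,606.87 × £82.46 = £6,894,222.52.
Current sales = 98,840 × £82.46 = £8,150,346.40.
Margin of safety = £8,150,346.40 − £6,894,222.52 = £1,256,124.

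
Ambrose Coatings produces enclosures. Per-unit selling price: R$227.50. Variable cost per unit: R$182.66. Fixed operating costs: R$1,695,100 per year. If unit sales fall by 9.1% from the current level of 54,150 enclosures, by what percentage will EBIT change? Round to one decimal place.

At 54,150 units, contribution = 54,150 × R$44.84 = R$2,428,086.00.
Subtracting fixed costs: EBIT = R$2,428,086.00 − R$1,695,100 = R$732,986.00.
DOL = contribution ÷ EBIT = R$2,428,086.00 ÷ R$732,986.00 = 3.3126.
So EBIT moves 3.3126 × (-9.1%) = -30.1%.

-30.1%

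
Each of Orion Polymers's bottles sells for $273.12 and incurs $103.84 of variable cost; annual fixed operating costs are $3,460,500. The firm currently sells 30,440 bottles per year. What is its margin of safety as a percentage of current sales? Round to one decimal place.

32.8%

Each unit contributes $273.12 − $103.84 = $169.28. Break-even units = $3,460,500 ÷ $169.28 = 20,442.46; break-even revenue = 20,442.46 × $273.12 = $5,583,245.27.
Actual sales revenue = 30,440 × $273.12 = $8,313,772.80.
Margin of safety = ($8,313,772.80 − $5,583,245.27) ÷ $8,313,772.80 = 32.8%.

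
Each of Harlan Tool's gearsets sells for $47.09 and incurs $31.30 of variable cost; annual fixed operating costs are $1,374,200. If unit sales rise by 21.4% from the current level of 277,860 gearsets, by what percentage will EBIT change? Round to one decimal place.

At 277,860 units, contribution = 277,860 × $15.79 = $4,387,409.40.
Subtracting fixed costs: EBIT = $4,387,409.40 − $1,374,200 = $3,013,209.40.
DOL = contribution ÷ EBIT = $4,387,409.40 ÷ $3,013,209.40 = 1.4561.
Operating income changes by 1.4561 × +21.4% = +31.2%.

+31.2%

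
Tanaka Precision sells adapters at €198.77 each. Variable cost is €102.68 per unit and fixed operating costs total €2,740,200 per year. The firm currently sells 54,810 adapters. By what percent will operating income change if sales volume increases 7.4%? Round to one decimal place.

At 54,810 units, contribution = 54,810 × €96.09 = €5,266,692.90.
EBIT = €5,266,692.90 − €2,740,200 = €2,526,492.90.
Degree of operating leverage = €5,266,692.90 / €2,526,492.90 = 2.0846.
So EBIT moves 2.0846 × (+7.4%) = +15.4%.

+15.4%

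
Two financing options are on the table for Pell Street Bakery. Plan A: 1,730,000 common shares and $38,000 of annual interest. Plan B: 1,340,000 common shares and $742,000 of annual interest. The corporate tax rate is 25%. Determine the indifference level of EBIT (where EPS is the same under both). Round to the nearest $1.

Set EPS_A = EPS_B: (EBIT − $38,000)(1 − 0.25) ÷ 1,730,000 = (EBIT − $742,000)(1 − 0.25) ÷ 1,340,000.
Cancelling (1 − t) and cross-multiplying: 1,340,000·(EBIT − 38,000) = 1,730,000·(EBIT − 742,000).
Solving, EBIT = (742,000·1,730,000 − 38,000·1,340,000) / (1,730,000 − 1,340,000) = 1,232,740,000,000 / 390,000 = 3,160,871.79.

$3,160,872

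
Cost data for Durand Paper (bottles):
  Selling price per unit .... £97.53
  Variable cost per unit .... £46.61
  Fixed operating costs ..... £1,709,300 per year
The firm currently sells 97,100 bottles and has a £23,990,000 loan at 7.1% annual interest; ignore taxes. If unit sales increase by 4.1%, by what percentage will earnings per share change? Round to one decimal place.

+13.2%

Contribution at this volume is 97,100 × £50.92 = £4,944,332.00.
Subtracting fixed costs: EBIT = £4,944,332.00 − £1,709,300 = £3,235,032.00.
After interest of £1,703,290.00, pre-tax earnings = £1,531,742.00.
Degree of combined leverage = contribution ÷ (EBIT − I) = £4,944,332.00 ÷ £1,531,742.00 = 3.2279.
EPS therefore changes by 3.2279 × (+4.1%) = +13.2%.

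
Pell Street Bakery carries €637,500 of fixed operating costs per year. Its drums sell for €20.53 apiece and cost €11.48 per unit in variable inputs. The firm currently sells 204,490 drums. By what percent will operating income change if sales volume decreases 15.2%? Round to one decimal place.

-23.2%

At 204,490 units, contribution = 204,490 × €9.05 = €1,850,634.50.
Subtracting fixed costs: EBIT = €1,850,634.50 − €637,500 = €1,213,134.50.
DOL = contribution ÷ EBIT = €1,850,634.50 ÷ €1,213,134.50 = 1.5255.
So EBIT moves 1.5255 × (-15.2%) = -23.2%.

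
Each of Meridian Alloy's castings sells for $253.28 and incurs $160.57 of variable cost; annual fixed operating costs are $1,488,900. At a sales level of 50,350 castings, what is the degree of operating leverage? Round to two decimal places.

Contribution at this volume is 50,350 × $92.71 = $4,667,948.50.
Subtracting fixed costs: EBIT = $4,667,948.50 − $1,488,900 = $3,179,048.50.
So DOL = total CM / EBIT = $4,667,948.50 / $3,179,048.50 = 1.4683.

1.47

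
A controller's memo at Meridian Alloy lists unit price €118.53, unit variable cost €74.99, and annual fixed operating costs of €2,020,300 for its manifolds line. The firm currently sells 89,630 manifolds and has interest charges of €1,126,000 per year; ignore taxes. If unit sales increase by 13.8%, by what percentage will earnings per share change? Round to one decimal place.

Total contribution margin = 89,630 × €43.54 = €3,902,490.20.
EBIT = €3,902,490.20 − €2,020,300 = €1,882,190.20.
After interest of €1,126,000.00, pre-tax earnings = €756,190.20.
DCL = total CM / (EBIT − I) = €3,902,490.20 / €756,190.20 = 5.1607.
%ΔEPS = DCL × %ΔSales = 5.1607 × +13.8% = +71.2%.

+71.2%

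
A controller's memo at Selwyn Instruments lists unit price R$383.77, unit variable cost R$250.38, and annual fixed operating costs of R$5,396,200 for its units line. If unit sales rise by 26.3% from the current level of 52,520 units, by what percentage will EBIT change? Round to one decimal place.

Total contribution margin = 52,520 × R$133.39 = R$7,005,642.80.
EBIT = R$7,005,642.80 − R$5,396,200 = R$1,609,442.80.
Degree of operating leverage = R$7,005,642.80 / R$1,609,442.80 = 4.3528.
Operating income changes by 4.3528 × +26.3% = +114.5%.

+114.5%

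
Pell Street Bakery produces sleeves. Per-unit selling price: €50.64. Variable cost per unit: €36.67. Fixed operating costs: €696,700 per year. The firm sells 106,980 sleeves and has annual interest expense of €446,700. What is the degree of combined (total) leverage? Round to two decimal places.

4.26

At 106,980 units, contribution = 106,980 × €13.97 = €1,494,510.60.
Subtracting fixed costs: EBIT = €1,494,510.60 − €696,700 = €797,810.60. Interest = €446,700.00.
DOL = €1,494,510.60 ÷ €797,810.60 = 1.8733; DFL = €797,810.60 ÷ €351,110.60 = 2.2722.
Combined leverage = 1.8733 × 2.2722 = 4.2565.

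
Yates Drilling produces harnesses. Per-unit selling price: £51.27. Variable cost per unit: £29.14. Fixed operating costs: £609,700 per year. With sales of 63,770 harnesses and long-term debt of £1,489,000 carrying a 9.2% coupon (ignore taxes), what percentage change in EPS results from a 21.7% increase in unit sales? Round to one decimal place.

+46.1%

At 63,770 units, contribution = 63,770 × £22.13 = £1,411,230.10.
Operating income = contribution − fixed costs = £1,411,230.10 − £609,700 = £801,530.10.
Interest = £136,988.00, so EBIT − I = £664,542.10.
Degree of combined leverage = contribution ÷ (EBIT − I) = £1,411,230.10 ÷ £664,542.10 = 2.1236.
%ΔEPS = DCL × %ΔSales = 2.1236 × +21.7% = +46.1%.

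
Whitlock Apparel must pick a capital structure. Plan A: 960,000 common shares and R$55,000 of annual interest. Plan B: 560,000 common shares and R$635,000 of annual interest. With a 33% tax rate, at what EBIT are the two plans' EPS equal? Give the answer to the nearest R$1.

R$1,447,000

At indifference, (EBIT − 55,000)(1 − t)/960,000 = (EBIT − 635,000)(1 − t)/560,000.
Cancelling (1 − t) and cross-multiplying: 560,000·(EBIT − 55,000) = 960,000·(EBIT − 635,000).
Solving, EBIT = (635,000·960,000 − 55,000·560,000) / (960,000 − 560,000) = 578,800,000,000 / 400,000 = 1,447,000.00.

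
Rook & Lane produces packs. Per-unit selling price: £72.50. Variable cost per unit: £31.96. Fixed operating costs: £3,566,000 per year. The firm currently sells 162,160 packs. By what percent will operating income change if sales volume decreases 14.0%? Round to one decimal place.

At 162,160 units, contribution = 162,160 × £40.54 = £6,573,966.40.
Operating income = contribution − fixed costs = £6,573,966.40 − £3,566,000 = £3,007,966.40.
So DOL = total CM / EBIT = £6,573,966.40 / £3,007,966.40 = 2.1855.
So EBIT moves 2.1855 × (-14.0%) = -30.6%.

-30.6%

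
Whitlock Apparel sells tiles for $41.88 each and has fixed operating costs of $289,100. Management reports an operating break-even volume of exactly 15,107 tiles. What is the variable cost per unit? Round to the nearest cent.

$22.74

Contribution per unit must be FC / Q = $289,100 / 15,107 = $19.1368.
Hence VC = price − CM = $41.88 − $19.1368 = $22.74.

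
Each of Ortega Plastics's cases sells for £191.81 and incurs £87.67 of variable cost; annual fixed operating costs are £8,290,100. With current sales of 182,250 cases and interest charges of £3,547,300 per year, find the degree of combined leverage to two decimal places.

At 182,250 units, contribution = 182,250 × £104.14 = £18,979,515.00.
Operating income = contribution − fixed costs = £18,979,515.00 − £8,290,100 = £10,689,415.00. Interest = £3,547,300.00.
DOL = £18,979,515.00 ÷ £10,689,415.00 = 1.7755; DFL = £10,689,415.00 ÷ £7,142,115.00 = 1.4967.
DCL = DOL × DFL = 1.7755 × 1.4967 = 2.6574.

2.66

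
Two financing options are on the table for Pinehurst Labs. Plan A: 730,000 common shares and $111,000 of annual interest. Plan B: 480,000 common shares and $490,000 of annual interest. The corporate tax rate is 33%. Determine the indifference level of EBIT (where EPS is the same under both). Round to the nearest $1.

$1,217,680

At indifference, (EBIT − 111,000)(1 − t)/730,000 = (EBIT − 490,000)(1 − t)/480,000.
Cancelling (1 − t) and cross-multiplying: 480,000·(EBIT − 111,000) = 730,000·(EBIT − 490,000).
Solving, EBIT = (490,000·730,000 − 111,000·480,000) / (730,000 − 480,000) = 304,420,000,000 / 250,000 = 1,217,680.00.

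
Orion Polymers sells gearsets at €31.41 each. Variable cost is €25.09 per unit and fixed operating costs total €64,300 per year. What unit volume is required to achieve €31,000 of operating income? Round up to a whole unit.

15,080 gearsets

Each unit contributes €31.41 − €25.09 = €6.32.
Need Q such that Q × €6.32 − €64,300 = €31,000, i.e. Q = €95,300 / €6.32 = 15,079.11 → 15,080.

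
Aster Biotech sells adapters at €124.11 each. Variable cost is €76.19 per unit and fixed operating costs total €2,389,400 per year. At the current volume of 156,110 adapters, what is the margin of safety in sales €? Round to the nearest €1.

€13,186,406

Each unit contributes €124.11 − €76.19 = €47.92. Break-even units = €2,389,400 ÷ €47.92 = 49,862.27; break-even revenue = 49,862.27 × €124.11 = €6,188,406.39.
Actual sales revenue = 156,110 × €124.11 = €19,374,812.10.
Margin of safety = €19,374,812.10 − €6,188,406.39 = €13,186,406.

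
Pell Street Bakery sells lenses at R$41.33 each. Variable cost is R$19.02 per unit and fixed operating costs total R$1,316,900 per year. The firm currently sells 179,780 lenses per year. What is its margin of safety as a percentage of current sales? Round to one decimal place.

67.2%

Each unit contributes R$41.33 − R$19.02 = R$22.31. Break-even units = R$1,316,900 ÷ R$22.31 = 59,027.34; break-even revenue = 59,027.34 × R$41.33 = R$2,439,600.04.
Current sales = 179,780 × R$41.33 = R$7,430,307.40.
Margin of safety = (R$7,430,307.40 − R$2,439,600.04) ÷ R$7,430,307.40 = 67.2%.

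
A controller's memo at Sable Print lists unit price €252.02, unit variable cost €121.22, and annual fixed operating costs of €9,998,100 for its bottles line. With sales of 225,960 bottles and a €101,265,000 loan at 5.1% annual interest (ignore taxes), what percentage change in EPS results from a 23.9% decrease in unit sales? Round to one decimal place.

Contribution at this volume is 225,960 × €130.80 = €29,555,568.00.
EBIT = €29,555,568.00 − €9,998,100 = €19,557,468.00.
Interest = €5,164,515.00, so EBIT − I = €14,392,953.00.
DCL = total CM / (EBIT − I) = €29,555,568.00 / €14,392,953.00 = 2.0535.
EPS therefore changes by 2.0535 × (-23.9%) = -49.1%.

-49.1%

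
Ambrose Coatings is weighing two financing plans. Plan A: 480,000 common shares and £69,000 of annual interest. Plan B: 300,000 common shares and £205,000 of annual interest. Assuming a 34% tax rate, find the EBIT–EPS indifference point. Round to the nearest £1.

At indifference, (EBIT − 69,000)(1 − t)/480,000 = (EBIT − 205,000)(1 − t)/300,000.
Cancelling (1 − t) and cross-multiplying: 300,000·(EBIT − 69,000) = 480,000·(EBIT − 205,000).
EBIT × (480,000 − 300,000) = 205,000 × 480,000 − 69,000 × 300,000 = 77,700,000,000, so EBIT = 77,700,000,000 ÷ 180,000 = 431,666.67.

£431,667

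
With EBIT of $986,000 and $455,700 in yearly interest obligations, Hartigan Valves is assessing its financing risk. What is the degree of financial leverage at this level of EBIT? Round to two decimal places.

1.86

Interest = $455,700.00.
Degree of financial leverage = EBIT / (EBIT − interest) = $986,000 / $530,300.00 = 1.8593.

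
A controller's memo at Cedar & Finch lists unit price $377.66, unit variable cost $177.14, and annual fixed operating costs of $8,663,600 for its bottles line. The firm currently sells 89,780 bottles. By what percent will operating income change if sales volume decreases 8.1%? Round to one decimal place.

Total contribution margin = 89,780 × $200.52 = $18,002,685.60.
Subtracting fixed costs: EBIT = $18,002,685.60 − $8,663,600 = $9,339,085.60.
DOL = contribution ÷ EBIT = $18,002,685.60 ÷ $9,339,085.60 = 1.9277.
Operating income changes by 1.9277 × -8.1% = -15.6%.

-15.6%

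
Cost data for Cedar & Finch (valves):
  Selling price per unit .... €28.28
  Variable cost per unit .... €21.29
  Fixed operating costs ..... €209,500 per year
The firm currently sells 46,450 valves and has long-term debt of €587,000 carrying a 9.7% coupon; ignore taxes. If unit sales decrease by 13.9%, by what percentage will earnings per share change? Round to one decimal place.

-77.5%

Total contribution margin = 46,450 × €6.99 = €324,685.50.
Operating income = contribution − fixed costs = €324,685.50 − €209,500 = €115,185.50.
After interest of €56,939.00, pre-tax earnings = €58,246.50.
DCL = total CM / (EBIT − I) = €324,685.50 / €58,246.50 = 5.5743.
EPS therefore changes by 5.5743 × (-13.9%) = -77.5%.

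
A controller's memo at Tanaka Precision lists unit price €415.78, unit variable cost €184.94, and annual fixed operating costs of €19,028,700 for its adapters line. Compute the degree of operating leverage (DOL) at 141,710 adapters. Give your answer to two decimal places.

2.39

At 141,710 units, contribution = 141,710 × €230.84 = €32,712,336.40.
Subtracting fixed costs: EBIT = €32,712,336.40 − €19,028,700 = €13,683,636.40.
DOL = contribution ÷ EBIT = €32,712,336.40 ÷ €13,683,636.40 = 2.3906.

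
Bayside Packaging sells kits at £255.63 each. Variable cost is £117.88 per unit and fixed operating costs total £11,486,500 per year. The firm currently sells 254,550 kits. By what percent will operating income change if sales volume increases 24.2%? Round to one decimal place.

At 254,550 units, contribution = 254,550 × £137.75 = £35,064,262.50.
Operating income = contribution − fixed costs = £35,064,262.50 − £11,486,500 = £23,577,762.50.
Degree of operating leverage = £35,064,262.50 / £23,577,762.50 = 1.4872.
Operating income changes by 1.4872 × +24.2% = +36.0%.

+36.0%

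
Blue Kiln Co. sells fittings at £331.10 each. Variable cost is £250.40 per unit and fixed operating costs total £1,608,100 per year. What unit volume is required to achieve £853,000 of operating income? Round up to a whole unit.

Each unit contributes £331.10 − £250.40 = £80.70.
Need Q such that Q × £80.70 − £1,608,100 = £853,000, i.e. Q = £2,461,100 / £80.70 = 30,496.90 → 30,497.

30,497 fittings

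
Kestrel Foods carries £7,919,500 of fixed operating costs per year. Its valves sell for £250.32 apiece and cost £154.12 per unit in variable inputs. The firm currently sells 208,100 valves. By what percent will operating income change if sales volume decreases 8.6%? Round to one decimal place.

Total contribution margin = 208,100 × £96.20 = £20,019,220.00.
Operating income = contribution − fixed costs = £20,019,220.00 − £7,919,500 = £12,099,720.00.
DOL = contribution ÷ EBIT = £20,019,220.00 ÷ £12,099,720.00 = 1.6545.
Operating income changes by 1.6545 × -8.6% = -14.2%.

-14.2%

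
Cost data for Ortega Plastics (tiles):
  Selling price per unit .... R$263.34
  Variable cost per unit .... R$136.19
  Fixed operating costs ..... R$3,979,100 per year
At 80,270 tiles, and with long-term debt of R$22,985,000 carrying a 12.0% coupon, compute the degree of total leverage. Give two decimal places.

2.94

Contribution at this volume is 80,270 × R$127.15 = R$10,206,330.50.
Operating income = contribution − fixed costs = R$10,206,330.50 − R$3,979,100 = R$6,227,230.50. Interest = R$2,758,200.00, so EBIT − I = R$3,469,030.50.
DCL = contribution ÷ (EBIT − I) = R$10,206,330.50 ÷ R$3,469,030.50 = 2.9421.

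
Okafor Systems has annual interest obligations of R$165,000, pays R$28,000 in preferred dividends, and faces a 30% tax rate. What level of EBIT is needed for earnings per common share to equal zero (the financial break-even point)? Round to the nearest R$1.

R$205,000

Grossing the preferred dividend up to pre-tax terms: R$28,000 / (1 − 0.30) = R$40,000.00.
EPS = 0 when EBIT covers interest plus the pre-tax preferred burden: R$165,000 + R$40,000.00 = R$205,000.00.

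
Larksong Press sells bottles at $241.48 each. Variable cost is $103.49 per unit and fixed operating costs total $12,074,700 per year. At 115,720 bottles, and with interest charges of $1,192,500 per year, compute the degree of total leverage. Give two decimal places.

Contribution at this volume is 115,720 × $137.99 = $15,968,202.80.
Subtracting fixed costs: EBIT = $15,968,202.80 − $12,074,700 = $3,893,502.80. Interest = $1,192,500.00.
DOL = $15,968,202.80 ÷ $3,893,502.80 = 4.1012; DFL = $3,893,502.80 ÷ $2,701,002.80 = 1.4415.
Combined leverage = 4.1012 × 1.4415 = 5.9119.

5.91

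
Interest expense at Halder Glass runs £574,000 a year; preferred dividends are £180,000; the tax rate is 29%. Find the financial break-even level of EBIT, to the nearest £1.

Grossing the preferred dividend up to pre-tax terms: £180,000 / (1 − 0.29) = £253,521.13.
EPS = 0 when EBIT covers interest plus the pre-tax preferred burden: £574,000 + £253,521.13 = £827,521.13.

£827,521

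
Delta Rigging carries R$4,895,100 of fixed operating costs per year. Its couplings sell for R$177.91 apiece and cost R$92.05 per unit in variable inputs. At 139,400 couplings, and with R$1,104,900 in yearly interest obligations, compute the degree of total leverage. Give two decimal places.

At 139,400 units, contribution = 139,400 × R$85.86 = R$11,968,884.00.
Subtracting fixed costs: EBIT = R$11,968,884.00 − R$4,895,100 = R$7,073,784.00. Interest = R$1,104,900.00.
DOL = R$11,968,884.00 ÷ R$7,073,784.00 = 1.6920; DFL = R$7,073,784.00 ÷ R$5,968,884.00 = 1.1851.
DCL = DOL × DFL = 1.6920 × 1.1851 = 2.0052.

2.01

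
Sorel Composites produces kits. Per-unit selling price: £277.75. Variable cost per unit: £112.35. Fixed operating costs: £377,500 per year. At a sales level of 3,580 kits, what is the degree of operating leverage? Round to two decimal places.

At 3,580 units, contribution = 3,580 × £165.40 = £592,132.00.
Operating income = contribution − fixed costs = £592,132.00 − £377,500 = £214,632.00.
So DOL = total CM / EBIT = £592,132.00 / £214,632.00 = 2.7588.

2.76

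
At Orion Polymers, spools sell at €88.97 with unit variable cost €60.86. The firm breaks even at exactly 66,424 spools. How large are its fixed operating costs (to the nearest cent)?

Each unit contributes €88.97 − €60.86 = €28.11.
Since BE = FC / CM, FC = 66,424 × €28.11 = €1,867,178.64.

€1,867,178.64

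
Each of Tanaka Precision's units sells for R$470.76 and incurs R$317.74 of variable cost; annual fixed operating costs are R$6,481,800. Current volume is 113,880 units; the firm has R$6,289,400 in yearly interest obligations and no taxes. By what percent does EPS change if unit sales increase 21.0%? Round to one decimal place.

Total contribution margin = 113,880 × R$153.02 = R$17,425,917.60.
Subtracting fixed costs: EBIT = R$17,425,917.60 − R$6,481,800 = R$10,944,117.60.
After interest of R$6,289,400.00, pre-tax earnings = R$4,654,717.60.
Degree of combined leverage = contribution ÷ (EBIT − I) = R$17,425,917.60 ÷ R$4,654,717.60 = 3.7437.
%ΔEPS = DCL × %ΔSales = 3.7437 × +21.0% = +78.6%.

+78.6%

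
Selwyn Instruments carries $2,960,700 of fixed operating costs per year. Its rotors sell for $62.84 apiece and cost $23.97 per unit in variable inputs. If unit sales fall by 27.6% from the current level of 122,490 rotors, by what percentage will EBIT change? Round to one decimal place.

-73.0%

Total contribution margin = 122,490 × $38.87 = $4,761,186.30.
Operating income = contribution − fixed costs = $4,761,186.30 − $2,960,700 = $1,800,486.30.
So DOL = total CM / EBIT = $4,761,186.30 / $1,800,486.30 = 2.6444.
Operating income changes by 2.6444 × -27.6% = -73.0%.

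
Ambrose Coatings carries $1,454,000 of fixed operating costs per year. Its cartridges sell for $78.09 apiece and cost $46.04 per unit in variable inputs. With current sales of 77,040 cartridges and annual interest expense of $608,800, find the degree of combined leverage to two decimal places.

6.08

Contribution at this volume is 77,040 × $32.05 = $2,469,132.00.
Operating income = contribution − fixed costs = $2,469,132.00 − $1,454,000 = $1,015,132.00. Interest = $608,800.00, so EBIT − I = $406,332.00.
Degree of total leverage = total CM / (EBIT − interest) = $2,469,132.00 / $406,332.00 = 6.0766.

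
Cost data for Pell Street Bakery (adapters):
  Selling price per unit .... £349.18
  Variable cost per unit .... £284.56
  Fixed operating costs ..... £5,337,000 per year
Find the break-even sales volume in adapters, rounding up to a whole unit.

Unit CM = price − variable cost = £349.18 − £284.56 = £64.62.
Units to break even: £5,337,000 ÷ £64.62 = 82,590.53, rounded up to 82,591.

82,591 adapters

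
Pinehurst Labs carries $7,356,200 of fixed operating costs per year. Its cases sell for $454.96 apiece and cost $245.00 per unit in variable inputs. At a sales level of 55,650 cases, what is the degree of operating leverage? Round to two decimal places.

2.70

Total contribution margin = 55,650 × $209.96 = $11,684,274.00.
Operating income = contribution − fixed costs = $11,684,274.00 − $7,356,200 = $4,328,074.00.
Degree of operating leverage = $11,684,274.00 / $4,328,074.00 = 2.6996.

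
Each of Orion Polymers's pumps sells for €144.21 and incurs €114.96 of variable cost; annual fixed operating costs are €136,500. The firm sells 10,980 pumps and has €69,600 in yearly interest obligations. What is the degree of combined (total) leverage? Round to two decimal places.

Contribution at this volume is 10,980 × €29.25 = €321,165.00.
EBIT = €321,165.00 − €136,500 = €184,665.00. Interest = €69,600.00.
DOL = €321,165.00 ÷ €184,665.00 = 1.7392; DFL = €184,665.00 ÷ €115,065.00 = 1.6049.
Combined leverage = 1.7392 × 1.6049 = 2.7912.

2.79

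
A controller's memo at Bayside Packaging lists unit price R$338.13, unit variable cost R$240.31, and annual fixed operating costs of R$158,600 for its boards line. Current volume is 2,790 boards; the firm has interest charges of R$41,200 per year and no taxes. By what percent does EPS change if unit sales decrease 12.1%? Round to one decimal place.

-45.2%

At 2,790 units, contribution = 2,790 × R$97.82 = R$272,917.80.
Operating income = contribution − fixed costs = R$272,917.80 − R$158,600 = R$114,317.80.
Interest = R$41,200.00, so EBIT − I = R$73,117.80.
Degree of combined leverage = contribution ÷ (EBIT − I) = R$272,917.80 ÷ R$73,117.80 = 3.7326.
%ΔEPS = DCL × %ΔSales = 3.7326 × -12.1% = -45.2%.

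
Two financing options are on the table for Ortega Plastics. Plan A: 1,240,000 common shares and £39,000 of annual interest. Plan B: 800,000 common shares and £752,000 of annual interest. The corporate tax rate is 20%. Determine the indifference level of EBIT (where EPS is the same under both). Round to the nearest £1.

Set EPS_A = EPS_B: (EBIT − £39,000)(1 − 0.20) ÷ 1,240,000 = (EBIT − £752,000)(1 − 0.20) ÷ 800,000.
The (1 − t) factor cancels: (EBIT − 39,000) × 800,000 = (EBIT − 752,000) × 1,240,000.
Solving, EBIT = (752,000·1,240,000 − 39,000·800,000) / (1,240,000 − 800,000) = 901,280,000,000 / 440,000 = 2,048,363.64.

£2,048,364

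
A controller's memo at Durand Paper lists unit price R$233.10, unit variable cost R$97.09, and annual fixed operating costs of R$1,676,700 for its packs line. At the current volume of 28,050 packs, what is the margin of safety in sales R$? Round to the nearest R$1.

Each unit contributes R$233.10 − R$97.09 = R$136.01. Break-even units = R$1,676,700 ÷ R$136.01 = 12,327.77; break-even revenue = 12,327.77 × R$233.10 = R$2,873,603.19.
Current sales = 28,050 × R$233.10 = R$6,538,455.00.
Margin of safety = R$6,538,455.00 − R$2,873,603.19 = R$3,664,852.

R$3,664,852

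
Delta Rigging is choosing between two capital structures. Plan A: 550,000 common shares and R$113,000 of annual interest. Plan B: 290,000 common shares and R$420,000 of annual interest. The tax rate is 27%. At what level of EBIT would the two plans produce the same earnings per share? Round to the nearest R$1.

R$762,423

At indifference, (EBIT − 113,000)(1 − t)/550,000 = (EBIT − 420,000)(1 − t)/290,000.
The (1 − t) factor cancels: (EBIT − 113,000) × 290,000 = (EBIT − 420,000) × 550,000.
Solving, EBIT = (420,000·550,000 − 113,000·290,000) / (550,000 − 290,000) = 198,230,000,000 / 260,000 = 762,423.08.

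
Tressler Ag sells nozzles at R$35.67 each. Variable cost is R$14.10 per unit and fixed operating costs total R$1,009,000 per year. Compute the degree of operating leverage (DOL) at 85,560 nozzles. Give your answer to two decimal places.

2.21

Total contribution margin = 85,560 × R$21.57 = R$1,845,529.20.
Operating income = contribution − fixed costs = R$1,845,529.20 − R$1,009,000 = R$836,529.20.
So DOL = total CM / EBIT = R$1,845,529.20 / R$836,529.20 = 2.2062.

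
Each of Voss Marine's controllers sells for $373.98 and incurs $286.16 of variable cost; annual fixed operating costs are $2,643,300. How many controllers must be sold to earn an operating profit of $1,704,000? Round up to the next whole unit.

Unit CM = price − variable cost = $373.98 − $286.16 = $87.82.
Need Q such that Q × $87.82 − $2,643,300 = $1,704,000, i.e. Q = $4,347,300 / $87.82 = 49,502.39 → 49,503.

49,503 controllers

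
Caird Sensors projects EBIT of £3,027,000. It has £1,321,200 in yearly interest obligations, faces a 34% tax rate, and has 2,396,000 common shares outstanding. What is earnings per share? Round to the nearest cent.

£0.47

Pre-tax income = £3,027,000 − £1,321,200.00 = £1,705,800.00.
Net income = £1,705,800.00 × (1 − 0.34) = £1,125,828.00.
EPS = £1,125,828.00 ÷ 2,396,000 = £0.47.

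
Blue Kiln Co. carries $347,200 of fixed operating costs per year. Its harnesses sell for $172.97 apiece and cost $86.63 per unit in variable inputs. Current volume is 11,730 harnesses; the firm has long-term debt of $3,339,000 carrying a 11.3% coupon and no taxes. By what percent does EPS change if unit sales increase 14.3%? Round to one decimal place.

Contribution at this volume is 11,730 × $86.34 = $1,012,768.20.
Subtracting fixed costs: EBIT = $1,012,768.20 − $347,200 = $665,568.20.
After interest of $377,307.00, pre-tax earnings = $288,261.20.
DCL = total CM / (EBIT − I) = $1,012,768.20 / $288,261.20 = 3.5134.
%ΔEPS = DCL × %ΔSales = 3.5134 × +14.3% = +50.2%.

+50.2%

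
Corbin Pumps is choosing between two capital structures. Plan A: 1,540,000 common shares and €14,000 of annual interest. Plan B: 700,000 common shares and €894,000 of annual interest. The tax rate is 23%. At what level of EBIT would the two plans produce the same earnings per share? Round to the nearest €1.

€1,627,333

At indifference, (EBIT − 14,000)(1 − t)/1,540,000 = (EBIT − 894,000)(1 − t)/700,000.
Cancelling (1 − t) and cross-multiplying: 700,000·(EBIT − 14,000) = 1,540,000·(EBIT − 894,000).
EBIT × (1,540,000 − 700,000) = 894,000 × 1,540,000 − 14,000 × 700,000 = 1,366,960,000,000, so EBIT = 1,366,960,000,000 ÷ 840,000 = 1,627,333.33.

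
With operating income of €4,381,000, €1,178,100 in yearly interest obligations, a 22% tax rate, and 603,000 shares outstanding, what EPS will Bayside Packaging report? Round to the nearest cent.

Interest = €1,178,100.00, so EBT = €4,381,000 − €1,178,100.00 = €3,202,900.00.
Net income = €3,202,900.00 × (1 − 0.22) = €2,498,262.00.
Per share: €2,498,262.00 / 603,000 shares = €4.14.

€4.14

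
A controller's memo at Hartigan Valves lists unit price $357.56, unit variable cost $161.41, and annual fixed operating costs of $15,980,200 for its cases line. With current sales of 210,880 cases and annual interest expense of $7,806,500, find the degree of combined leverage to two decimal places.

At 210,880 units, contribution = 210,880 × $196.15 = $41,364,112.00.
Subtracting fixed costs: EBIT = $41,364,112.00 − $15,980,200 = $25,383,912.00. Interest = $7,806,500.00.
DOL = $41,364,112.00 ÷ $25,383,912.00 = 1.6295; DFL = $25,383,912.00 ÷ $17,577,412.00 = 1.4441.
DCL = DOL × DFL = 1.6295 × 1.4441 = 2.3532.

2.35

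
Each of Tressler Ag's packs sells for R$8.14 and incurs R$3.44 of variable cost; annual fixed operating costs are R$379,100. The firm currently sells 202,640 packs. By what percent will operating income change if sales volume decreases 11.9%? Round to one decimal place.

Total contribution margin = 202,640 × R$4.70 = R$952,408.00.
Subtracting fixed costs: EBIT = R$952,408.00 − R$379,100 = R$573,308.00.
So DOL = total CM / EBIT = R$952,408.00 / R$573,308.00 = 1.6613.
So EBIT moves 1.6613 × (-11.9%) = -19.8%.

-19.8%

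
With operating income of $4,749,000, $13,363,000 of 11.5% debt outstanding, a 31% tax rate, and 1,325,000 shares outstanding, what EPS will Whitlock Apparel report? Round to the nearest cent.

Interest = $1,536,745.00, so EBT = $4,749,000 − $1,536,745.00 = $3,212,255.00.
Net income = $3,212,255.00 × (1 − 0.31) = $2,216,455.95.
EPS = $2,216,455.95 ÷ 1,325,000 = $1.67.

$1.67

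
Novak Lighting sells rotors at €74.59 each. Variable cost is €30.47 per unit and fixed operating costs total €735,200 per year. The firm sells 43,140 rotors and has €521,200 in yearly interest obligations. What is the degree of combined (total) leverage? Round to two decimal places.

Contribution at this volume is 43,140 × €44.12 = €1,903,336.80.
EBIT = €1,903,336.80 − €735,200 = €1,168,136.80. Interest = €521,200.00.
DOL = €1,903,336.80 ÷ €1,168,136.80 = 1.6294; DFL = €1,168,136.80 ÷ €646,936.80 = 1.8056.
Combined leverage = 1.6294 × 1.8056 = 2.9420.

2.94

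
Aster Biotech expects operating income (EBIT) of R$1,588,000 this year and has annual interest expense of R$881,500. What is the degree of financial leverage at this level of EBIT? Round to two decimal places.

Annual interest charges come to R$881,500.00.
Degree of financial leverage = EBIT / (EBIT − interest) = R$1,588,000 / R$706,500.00 = 2.2477.

2.25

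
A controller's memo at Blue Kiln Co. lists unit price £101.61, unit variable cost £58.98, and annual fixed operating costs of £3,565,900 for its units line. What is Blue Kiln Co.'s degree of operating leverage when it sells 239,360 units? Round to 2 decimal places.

1.54

Total contribution margin = 239,360 × £42.63 = £10,203,916.80.
Operating income = contribution − fixed costs = £10,203,916.80 − £3,565,900 = £6,638,016.80.
DOL = contribution ÷ EBIT = £10,203,916.80 ÷ £6,638,016.80 = 1.5372.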